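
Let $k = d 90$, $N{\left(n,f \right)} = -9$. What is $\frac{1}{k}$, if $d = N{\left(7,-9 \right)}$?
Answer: $- \frac{1}{810} \approx -0.0012346$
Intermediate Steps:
$d = -9$
$k = -810$ ($k = \left(-9\right) 90 = -810$)
$\frac{1}{k} = \frac{1}{-810} = - \frac{1}{810}$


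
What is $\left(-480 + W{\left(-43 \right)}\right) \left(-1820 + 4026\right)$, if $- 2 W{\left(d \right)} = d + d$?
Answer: $-964022$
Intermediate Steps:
$W{\left(d \right)} = - d$ ($W{\left(d \right)} = - \frac{d + d}{2} = - \frac{2 d}{2} = - d$)
$\left(-480 + W{\left(-43 \right)}\right) \left(-1820 + 4026\right) = \left(-480 - -43\right) \left(-1820 + 4026\right) = \left(-480 + 43\right) 2206 = \left(-437\right) 2206 = -964022$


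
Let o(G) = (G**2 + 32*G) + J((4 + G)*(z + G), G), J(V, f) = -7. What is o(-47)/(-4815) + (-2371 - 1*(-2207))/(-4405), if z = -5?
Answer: -457006/4242015 ≈ -0.10773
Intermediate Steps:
o(G) = -7 + G**2 + 32*G (o(G) = (G**2 + 32*G) - 7 = -7 + G**2 + 32*G)
o(-47)/(-4815) + (-2371 - 1*(-2207))/(-4405) = (-7 + (-47)**2 + 32*(-47))/(-4815) + (-2371 - 1*(-2207))/(-4405) = (-7 + 2209 - 1504)*(-1/4815) + (-2371 + 2207)*(-1/4405) = 698*(-1/4815) - 164*(-1/4405) = -698/4815 + 164/4405 = -457006/4242015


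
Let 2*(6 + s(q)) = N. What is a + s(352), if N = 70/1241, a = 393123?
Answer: 487858232/1241 ≈ 3.9312e+5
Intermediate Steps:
N = 70/1241 (N = 70*(1/1241) = 70/1241 ≈ 0.056406)
s(q) = -7411/1241 (s(q) = -6 + (½)*(70/1241) = -6 + 35/1241 = -7411/1241)
a + s(352) = 393123 - 7411/1241 = 487858232/1241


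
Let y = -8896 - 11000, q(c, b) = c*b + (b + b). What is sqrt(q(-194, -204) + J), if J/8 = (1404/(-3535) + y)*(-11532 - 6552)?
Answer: 24*sqrt(62448381843330)/3535 ≈ 53652.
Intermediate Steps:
q(c, b) = 2*b + b*c (q(c, b) = b*c + 2*b = 2*b + b*c)
y = -19896
J = 10175326305408/3535 (J = 8*((1404/(-3535) - 19896)*(-11532 - 6552)) = 8*((1404*(-1/3535) - 19896)*(-18084)) = 8*((-1404/3535 - 19896)*(-18084)) = 8*(-70333764/3535*(-18084)) = 8*(1271915788176/3535) = 10175326305408/3535 ≈ 2.8785e+9)
sqrt(q(-194, -204) + J) = sqrt(-204*(2 - 194) + 10175326305408/3535) = sqrt(-204*(-192) + 10175326305408/3535) = sqrt(39168 + 10175326305408/3535) = sqrt(10175464764288/3535) = 24*sqrt(62448381843330)/3535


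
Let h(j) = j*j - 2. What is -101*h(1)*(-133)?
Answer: -13433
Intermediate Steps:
h(j) = -2 + j**2 (h(j) = j**2 - 2 = -2 + j**2)
-101*h(1)*(-133) = -101*(-2 + 1**2)*(-133) = -101*(-2 + 1)*(-133) = -101*(-1)*(-133) = 101*(-133) = -13433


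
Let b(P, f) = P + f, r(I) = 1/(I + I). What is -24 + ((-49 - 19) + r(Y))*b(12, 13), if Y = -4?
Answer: -13817/8 ≈ -1727.1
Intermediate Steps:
r(I) = 1/(2*I)
-24 + ((-49 - 19) + r(Y))*b(12, 13) = -24 + ((-49 - 19) + (½)/(-4))*(12 + 13) = -24 + (-68 + (½)*(-¼))*25 = -24 + (-68 - ⅛)*25 = -24 - 545/8*25 = -24 - 13625/8 = -13817/8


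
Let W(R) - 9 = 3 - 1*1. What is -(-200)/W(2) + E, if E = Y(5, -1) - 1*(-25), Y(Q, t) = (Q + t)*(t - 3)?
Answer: 299/11 ≈ 27.182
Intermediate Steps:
Y(Q, t) = (-3 + t)*(Q + t) (Y(Q, t) = (Q + t)*(-3 + t) = (-3 + t)*(Q + t))
W(R) = 11 (W(R) = 9 + (3 - 1*1) = 9 + (3 - 1) = 9 + 2 = 11)
E = 9 (E = ((-1)**2 - 3*5 - 3*(-1) + 5*(-1)) - 1*(-25) = (1 - 15 + 3 - 5) + 25 = -16 + 25 = 9)
-(-200)/W(2) + E = -(-200)/11 + 9 = -4*(-50/11) + 9 = 200/11 + 9 = 299/11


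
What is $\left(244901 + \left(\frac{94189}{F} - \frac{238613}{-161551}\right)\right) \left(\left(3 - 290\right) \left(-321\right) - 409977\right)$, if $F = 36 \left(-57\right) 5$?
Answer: $- \frac{330819817684543315}{4250034} \approx -7.7839 \cdot 10^{10}$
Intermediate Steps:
$F = -10260$ ($F = \left(-2052\right) 5 = -10260$)
$\left(244901 + \left(\frac{94189}{F} - \frac{238613}{-161551}\right)\right) \left(\left(3 - 290\right) \left(-321\right) - 409977\right) = \left(244901 + \left(\frac{94189}{-10260} - \frac{238613}{-161551}\right)\right) \left(\left(3 - 290\right) \left(-321\right) - 409977\right) = \left(244901 + \left(94189 \left(- \frac{1}{10260}\right) - - \frac{238613}{161551}\right)\right) \left(\left(-287\right) \left(-321\right) - 409977\right) = \left(244901 + \left(- \frac{94189}{10260} + \frac{238613}{161551}\right)\right) \left(92127 - 409977\right) = \left(244901 - \frac{12768157759}{1657513260}\right) \left(-317850\right) = \frac{405913886729501}{1657513260} \left(-317850\right) = - \frac{330819817684543315}{4250034}$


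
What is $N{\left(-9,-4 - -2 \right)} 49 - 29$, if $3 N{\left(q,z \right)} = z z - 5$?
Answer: $- \frac{136}{3} \approx -45.333$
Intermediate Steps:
$N{\left(q,z \right)} = - \frac{5}{3} + \frac{z^{2}}{3}$ ($N{\left(q,z \right)} = \frac{z z - 5}{3} = \frac{z^{2} - 5}{3} = \frac{-5 + z^{2}}{3} = - \frac{5}{3} + \frac{z^{2}}{3}$)
$N{\left(-9,-4 - -2 \right)} 49 - 29 = \left(- \frac{5}{3} + \frac{\left(-4 - -2\right)^{2}}{3}\right) 49 - 29 = \left(- \frac{5}{3} + \frac{\left(-4 + 2\right)^{2}}{3}\right) 49 - 29 = \left(- \frac{5}{3} + \frac{\left(-2\right)^{2}}{3}\right) 49 - 29 = \left(- \frac{5}{3} + \frac{1}{3} \cdot 4\right) 49 - 29 = \left(- \frac{5}{3} + \frac{4}{3}\right) 49 - 29 = \left(- \frac{1}{3}\right) 49 - 29 = - \frac{49}{3} - 29 = - \frac{136}{3}$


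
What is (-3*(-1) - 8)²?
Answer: 25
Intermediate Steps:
(-3*(-1) - 8)² = (3 - 8)² = (-5)² = 25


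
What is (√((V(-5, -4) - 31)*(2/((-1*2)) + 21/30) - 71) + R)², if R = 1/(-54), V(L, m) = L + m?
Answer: (1 - 54*I*√59)²/2916 ≈ -59.0 - 0.28449*I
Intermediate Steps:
R = -1/54 ≈ -0.018519
(√((V(-5, -4) - 31)*(2/((-1*2)) + 21/30) - 71) + R)² = (√(((-5 - 4) - 31)*(2/((-1*2)) + 21/30) - 71) - 1/54)² = (√((-9 - 31)*(2/(-2) + 21*(1/30)) - 71) - 1/54)² = (√(-40*(2*(-½) + 7/10) - 71) - 1/54)² = (√(-40*(-1 + 7/10) - 71) - 1/54)² = (√(-40*(-3/10) - 71) - 1/54)² = (√(12 - 71) - 1/54)² = (√(-59) - 1/54)² = (I*√59 - 1/54)² = (-1/54 + I*√59)²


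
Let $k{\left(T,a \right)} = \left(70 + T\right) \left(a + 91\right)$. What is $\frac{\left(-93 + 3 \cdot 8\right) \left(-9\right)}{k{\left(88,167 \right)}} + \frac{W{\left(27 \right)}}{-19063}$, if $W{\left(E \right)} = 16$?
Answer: $\frac{3728633}{259028044} \approx 0.014395$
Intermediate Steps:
$k{\left(T,a \right)} = \left(70 + T\right) \left(91 + a\right)$
$\frac{\left(-93 + 3 \cdot 8\right) \left(-9\right)}{k{\left(88,167 \right)}} + \frac{W{\left(27 \right)}}{-19063} = \frac{\left(-93 + 3 \cdot 8\right) \left(-9\right)}{6370 + 70 \cdot 167 + 91 \cdot 88 + 88 \cdot 167} + \frac{16}{-19063} = \frac{\left(-93 + 24\right) \left(-9\right)}{6370 + 11690 + 8008 + 14696} + 16 \left(- \frac{1}{19063}\right) = \frac{\left(-69\right) \left(-9\right)}{40764} - \frac{16}{19063} = 621 \cdot \frac{1}{40764} - \frac{16}{19063} = \frac{207}{13588} - \frac{16}{19063} = \frac{3728633}{259028044}$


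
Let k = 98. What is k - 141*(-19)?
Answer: 2777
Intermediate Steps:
k - 141*(-19) = 98 - 141*(-19) = 98 + 2679 = 2777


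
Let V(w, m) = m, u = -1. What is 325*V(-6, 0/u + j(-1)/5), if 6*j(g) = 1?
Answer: 65/6 ≈ 10.833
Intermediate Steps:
j(g) = ⅙ (j(g) = (⅙)*1 = ⅙)
325*V(-6, 0/u + j(-1)/5) = 325*(0/(-1) + (⅙)/5) = 325*(0*(-1) + (⅙)*(⅕)) = 325*(0 + 1/30) = 325*(1/30) = 65/6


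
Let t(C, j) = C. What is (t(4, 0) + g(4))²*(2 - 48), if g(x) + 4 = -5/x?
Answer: -575/8 ≈ -71.875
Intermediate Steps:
g(x) = -4 - 5/x
(t(4, 0) + g(4))²*(2 - 48) = (4 + (-4 - 5/4))²*(2 - 48) = (4 + (-4 - 5*¼))²*(-46) = (4 + (-4 - 5/4))²*(-46) = (4 - 21/4)²*(-46) = (-5/4)²*(-46) = (25/16)*(-46) = -575/8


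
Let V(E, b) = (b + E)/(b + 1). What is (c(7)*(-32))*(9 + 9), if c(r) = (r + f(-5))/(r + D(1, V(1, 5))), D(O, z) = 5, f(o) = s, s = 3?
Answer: -480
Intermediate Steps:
V(E, b) = (E + b)/(1 + b)
f(o) = 3
c(r) = (3 + r)/(5 + r) (c(r) = (r + 3)/(r + 5) = (3 + r)/(5 + r))
(c(7)*(-32))*(9 + 9) = (((3 + 7)/(5 + 7))*(-32))*(9 + 9) = ((10/12)*(-32))*18 = (((1/12)*10)*(-32))*18 = ((5/6)*(-32))*18 = -80/3*18 = -480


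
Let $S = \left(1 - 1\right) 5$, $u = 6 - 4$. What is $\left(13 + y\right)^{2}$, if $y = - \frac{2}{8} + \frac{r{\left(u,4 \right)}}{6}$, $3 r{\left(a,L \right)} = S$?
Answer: $\frac{2601}{16} \approx 162.56$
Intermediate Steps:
$u = 2$
$S = 0$ ($S = 0 \cdot 5 = 0$)
$r{\left(a,L \right)} = 0$ ($r{\left(a,L \right)} = \frac{1}{3} \cdot 0 = 0$)
$y = - \frac{1}{4}$ ($y = - \frac{2}{8} + \frac{0}{6} = \left(-2\right) \frac{1}{8} + 0 \cdot \frac{1}{6} = - \frac{1}{4} + 0 = - \frac{1}{4} \approx -0.25$)
$\left(13 + y\right)^{2} = \left(13 - \frac{1}{4}\right)^{2} = \left(\frac{51}{4}\right)^{2} = \frac{2601}{16}$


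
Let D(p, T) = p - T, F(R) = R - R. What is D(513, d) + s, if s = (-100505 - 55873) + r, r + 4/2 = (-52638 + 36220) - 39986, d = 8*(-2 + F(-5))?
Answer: -212255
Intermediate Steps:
F(R) = 0
d = -16 (d = 8*(-2 + 0) = 8*(-2) = -16)
r = -56406 (r = -2 + ((-52638 + 36220) - 39986) = -2 + (-16418 - 39986) = -2 - 56404 = -56406)
s = -212784 (s = (-100505 - 55873) - 56406 = -156378 - 56406 = -212784)
D(513, d) + s = (513 - 1*(-16)) - 212784 = (513 + 16) - 212784 = 529 - 212784 = -212255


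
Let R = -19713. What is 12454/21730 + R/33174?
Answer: -2535749/120145170 ≈ -0.021106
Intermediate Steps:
12454/21730 + R/33174 = 12454/21730 - 19713/33174 = 12454*(1/21730) - 19713*1/33174 = 6227/10865 - 6571/11058 = -2535749/120145170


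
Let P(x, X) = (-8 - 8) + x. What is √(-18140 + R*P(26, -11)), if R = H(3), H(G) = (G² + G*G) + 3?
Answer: I*√17930 ≈ 133.9*I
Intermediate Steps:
P(x, X) = -16 + x
H(G) = 3 + 2*G² (H(G) = (G² + G²) + 3 = 2*G² + 3 = 3 + 2*G²)
R = 21 (R = 3 + 2*3² = 3 + 2*9 = 3 + 18 = 21)
√(-18140 + R*P(26, -11)) = √(-18140 + 21*(-16 + 26)) = √(-18140 + 21*10) = √(-18140 + 210) = √(-17930) = I*√17930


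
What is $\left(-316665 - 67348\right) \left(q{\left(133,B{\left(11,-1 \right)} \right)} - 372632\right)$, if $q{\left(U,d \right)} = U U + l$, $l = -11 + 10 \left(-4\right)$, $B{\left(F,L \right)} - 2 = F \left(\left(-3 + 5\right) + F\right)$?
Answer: $136322310922$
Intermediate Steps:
$B{\left(F,L \right)} = 2 + F \left(2 + F\right)$ ($B{\left(F,L \right)} = 2 + F \left(\left(-3 + 5\right) + F\right) = 2 + F \left(2 + F\right)$)
$l = -51$ ($l = -11 - 40 = -51$)
$q{\left(U,d \right)} = -51 + U^{2}$ ($q{\left(U,d \right)} = U U - 51 = U^{2} - 51 = -51 + U^{2}$)
$\left(-316665 - 67348\right) \left(q{\left(133,B{\left(11,-1 \right)} \right)} - 372632\right) = \left(-316665 - 67348\right) \left(\left(-51 + 133^{2}\right) - 372632\right) = - 384013 \left(\left(-51 + 17689\right) - 372632\right) = - 384013 \left(17638 - 372632\right) = \left(-384013\right) \left(-354994\right) = 136322310922$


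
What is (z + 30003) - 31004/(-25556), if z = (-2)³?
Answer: 191645806/6389 ≈ 29996.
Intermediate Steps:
z = -8
(z + 30003) - 31004/(-25556) = (-8 + 30003) - 31004/(-25556) = 29995 - 31004*(-1/25556) = 29995 + 7751/6389 = 191645806/6389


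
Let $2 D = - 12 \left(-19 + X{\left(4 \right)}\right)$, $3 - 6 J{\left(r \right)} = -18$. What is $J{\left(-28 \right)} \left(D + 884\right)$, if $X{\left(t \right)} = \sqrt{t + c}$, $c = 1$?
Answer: $3493 - 21 \sqrt{5} \approx 3446.0$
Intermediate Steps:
$X{\left(t \right)} = \sqrt{1 + t}$ ($X{\left(t \right)} = \sqrt{t + 1} = \sqrt{1 + t}$)
$J{\left(r \right)} = \frac{7}{2}$ ($J{\left(r \right)} = \frac{1}{2} - -3 = \frac{1}{2} + 3 = \frac{7}{2}$)
$D = 114 - 6 \sqrt{5}$ ($D = \frac{\left(-12\right) \left(-19 + \sqrt{1 + 4}\right)}{2} = \frac{\left(-12\right) \left(-19 + \sqrt{5}\right)}{2} = \frac{228 - 12 \sqrt{5}}{2} = 114 - 6 \sqrt{5} \approx 100.58$)
$J{\left(-28 \right)} \left(D + 884\right) = \frac{7 \left(\left(114 - 6 \sqrt{5}\right) + 884\right)}{2} = \frac{7 \left(998 - 6 \sqrt{5}\right)}{2} = 3493 - 21 \sqrt{5}$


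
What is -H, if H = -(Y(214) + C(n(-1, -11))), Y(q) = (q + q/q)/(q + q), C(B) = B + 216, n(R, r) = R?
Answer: 92235/428 ≈ 215.50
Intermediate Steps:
C(B) = 216 + B
Y(q) = (1 + q)/(2*q) (Y(q) = (q + 1)/((2*q)) = (1 + q)*(1/(2*q)) = (1 + q)/(2*q))
H = -92235/428 (H = -((½)*(1 + 214)/214 + (216 - 1)) = -((½)*(1/214)*215 + 215) = -(215/428 + 215) = -1*92235/428 = -92235/428 ≈ -215.50)
-H = -1*(-92235/428) = 92235/428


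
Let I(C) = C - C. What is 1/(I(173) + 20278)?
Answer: 1/20278 ≈ 4.9315e-5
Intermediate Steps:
I(C) = 0
1/(I(173) + 20278) = 1/(0 + 20278) = 1/20278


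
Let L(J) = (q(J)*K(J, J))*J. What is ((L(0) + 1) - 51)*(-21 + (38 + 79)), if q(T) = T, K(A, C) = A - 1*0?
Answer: -4800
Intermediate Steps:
K(A, C) = A (K(A, C) = A + 0 = A)
L(J) = J³ (L(J) = (J*J)*J = J²*J = J³)
((L(0) + 1) - 51)*(-21 + (38 + 79)) = ((0³ + 1) - 51)*(-21 + (38 + 79)) = ((0 + 1) - 51)*(-21 + 117) = (1 - 51)*96 = -50*96 = -4800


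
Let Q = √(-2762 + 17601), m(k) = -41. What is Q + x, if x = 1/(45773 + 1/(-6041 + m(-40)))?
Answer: 6082/278391385 + √14839 ≈ 121.82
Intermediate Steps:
Q = √14839 ≈ 121.82
x = 6082/278391385 (x = 1/(45773 + 1/(-6041 - 41)) = 1/(45773 + 1/(-6082)) = 1/(45773 - 1/6082) = 1/(278391385/6082) = 6082/278391385 ≈ 2.1847e-5)
Q + x = √14839 + 6082/278391385 = 6082/278391385 + √14839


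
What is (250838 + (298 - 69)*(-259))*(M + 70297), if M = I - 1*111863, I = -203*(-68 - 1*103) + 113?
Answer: -1290891980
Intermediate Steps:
I = 34826 (I = -203*(-68 - 103) + 113 = -203*(-171) + 113 = 34713 + 113 = 34826)
M = -77037 (M = 34826 - 1*111863 = 34826 - 111863 = -77037)
(250838 + (298 - 69)*(-259))*(M + 70297) = (250838 + (298 - 69)*(-259))*(-77037 + 70297) = (250838 + 229*(-259))*(-6740) = (250838 - 59311)*(-6740) = 191527*(-6740) = -1290891980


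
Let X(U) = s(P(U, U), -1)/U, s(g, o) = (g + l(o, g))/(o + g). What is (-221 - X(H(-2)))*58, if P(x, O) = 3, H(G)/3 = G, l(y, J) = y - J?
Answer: -76937/6 ≈ -12823.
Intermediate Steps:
H(G) = 3*G
s(g, o) = o/(g + o) (s(g, o) = (g + (o - g))/(o + g) = o/(g + o))
X(U) = -1/(2*U) (X(U) = (-1/(3 - 1))/U = (-1/2)/U = (-1*½)/U = -1/(2*U))
(-221 - X(H(-2)))*58 = (-221 - (-1)/(2*(3*(-2))))*58 = (-221 - (-1)/(2*(-6)))*58 = (-221 - (-1)*(-1)/(2*6))*58 = (-221 - 1*1/12)*58 = (-221 - 1/12)*58 = -2653/12*58 = -76937/6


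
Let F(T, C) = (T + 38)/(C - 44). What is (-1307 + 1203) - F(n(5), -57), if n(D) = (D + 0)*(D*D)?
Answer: -10341/101 ≈ -102.39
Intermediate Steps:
n(D) = D**3 (n(D) = D*D**2 = D**3)
F(T, C) = (38 + T)/(-44 + C)
(-1307 + 1203) - F(n(5), -57) = (-1307 + 1203) - (38 + 5**3)/(-44 - 57) = -104 - (38 + 125)/(-101) = -104 - (-1)*163/101 = -104 - 1*(-163/101) = -104 + 163/101 = -10341/101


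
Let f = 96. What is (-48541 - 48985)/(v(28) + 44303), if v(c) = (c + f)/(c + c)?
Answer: -1365364/620273 ≈ -2.2012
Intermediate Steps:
v(c) = (96 + c)/(2*c) (v(c) = (c + 96)/(c + c) = (96 + c)/((2*c)) = (96 + c)*(1/(2*c)) = (96 + c)/(2*c))
(-48541 - 48985)/(v(28) + 44303) = (-48541 - 48985)/((½)*(96 + 28)/28 + 44303) = -97526/((½)*(1/28)*124 + 44303) = -97526/(31/14 + 44303) = -97526/620273/14 = -97526*14/620273 = -1365364/620273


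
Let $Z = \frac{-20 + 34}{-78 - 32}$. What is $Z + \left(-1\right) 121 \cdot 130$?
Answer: $- \frac{865157}{55} \approx -15730.0$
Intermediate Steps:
$Z = - \frac{7}{55}$ ($Z = \frac{14}{-110} = 14 \left(- \frac{1}{110}\right) = - \frac{7}{55} \approx -0.12727$)
$Z + \left(-1\right) 121 \cdot 130 = - \frac{7}{55} + \left(-1\right) 121 \cdot 130 = - \frac{7}{55} - 15730 = - \frac{865157}{55}$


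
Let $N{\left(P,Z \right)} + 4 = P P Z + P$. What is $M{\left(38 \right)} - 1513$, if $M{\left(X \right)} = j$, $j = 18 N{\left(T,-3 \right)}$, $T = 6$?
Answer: $-3421$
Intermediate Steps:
$N{\left(P,Z \right)} = -4 + P + Z P^{2}$ ($N{\left(P,Z \right)} = -4 + \left(P P Z + P\right) = -4 + \left(P^{2} Z + P\right) = -4 + \left(Z P^{2} + P\right) = -4 + \left(P + Z P^{2}\right) = -4 + P + Z P^{2}$)
$j = -1908$ ($j = 18 \left(-4 + 6 - 3 \cdot 6^{2}\right) = 18 \left(-4 + 6 - 108\right) = 18 \left(-106\right) = -1908$)
$M{\left(X \right)} = -1908$
$M{\left(38 \right)} - 1513 = -1908 - 1513 = -3421$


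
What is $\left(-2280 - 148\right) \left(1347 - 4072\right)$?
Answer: $6616300$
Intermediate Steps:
$\left(-2280 - 148\right) \left(1347 - 4072\right) = \left(-2428\right) \left(-2725\right) = 6616300$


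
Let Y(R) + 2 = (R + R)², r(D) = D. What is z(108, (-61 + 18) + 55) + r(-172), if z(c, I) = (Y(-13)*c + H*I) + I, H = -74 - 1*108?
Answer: 70448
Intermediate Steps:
H = -182 (H = -74 - 108 = -182)
Y(R) = -2 + 4*R² (Y(R) = -2 + (R + R)² = -2 + (2*R)² = -2 + 4*R²)
z(c, I) = -181*I + 674*c (z(c, I) = ((-2 + 4*(-13)²)*c - 182*I) + I = ((-2 + 4*169)*c - 182*I) + I = ((-2 + 676)*c - 182*I) + I = (674*c - 182*I) + I = (-182*I + 674*c) + I = -181*I + 674*c)
z(108, (-61 + 18) + 55) + r(-172) = (-181*((-61 + 18) + 55) + 674*108) - 172 = (-181*(-43 + 55) + 72792) - 172 = (-181*12 + 72792) - 172 = (-2172 + 72792) - 172 = 70620 - 172 = 70448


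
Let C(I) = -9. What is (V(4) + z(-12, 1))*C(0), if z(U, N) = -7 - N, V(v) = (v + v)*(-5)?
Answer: 432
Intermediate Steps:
V(v) = -10*v (V(v) = (2*v)*(-5) = -10*v)
(V(4) + z(-12, 1))*C(0) = (-10*4 + (-7 - 1*1))*(-9) = (-40 + (-7 - 1))*(-9) = (-40 - 8)*(-9) = -48*(-9) = 432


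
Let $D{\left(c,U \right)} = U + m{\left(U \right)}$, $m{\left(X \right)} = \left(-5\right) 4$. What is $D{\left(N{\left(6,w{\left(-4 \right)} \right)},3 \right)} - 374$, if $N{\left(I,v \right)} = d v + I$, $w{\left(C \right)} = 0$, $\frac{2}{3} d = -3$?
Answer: $-391$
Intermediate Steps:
$d = - \frac{9}{2}$ ($d = \frac{3}{2} \left(-3\right) = - \frac{9}{2} \approx -4.5$)
$m{\left(X \right)} = -20$
$N{\left(I,v \right)} = I - \frac{9 v}{2}$ ($N{\left(I,v \right)} = - \frac{9 v}{2} + I = I - \frac{9 v}{2}$)
$D{\left(c,U \right)} = -20 + U$ ($D{\left(c,U \right)} = U - 20 = -20 + U$)
$D{\left(N{\left(6,w{\left(-4 \right)} \right)},3 \right)} - 374 = \left(-20 + 3\right) - 374 = -17 - 374 = -391$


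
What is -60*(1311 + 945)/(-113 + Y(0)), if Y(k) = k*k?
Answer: 135360/113 ≈ 1197.9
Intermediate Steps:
Y(k) = k²
-60*(1311 + 945)/(-113 + Y(0)) = -60*(1311 + 945)/(-113 + 0²) = -135360/(-113 + 0) = -135360/(-113) = -135360*(-1)/113 = -60*(-2256/113) = 135360/113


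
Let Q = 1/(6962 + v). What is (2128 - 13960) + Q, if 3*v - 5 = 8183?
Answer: -344003565/29074 ≈ -11832.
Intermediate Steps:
v = 8188/3 (v = 5/3 + (⅓)*8183 = 5/3 + 8183/3 = 8188/3 ≈ 2729.3)
Q = 3/29074 (Q = 1/(6962 + 8188/3) = 1/(29074/3) = 3/29074 ≈ 0.00010318)
(2128 - 13960) + Q = (2128 - 13960) + 3/29074 = -11832 + 3/29074 = -344003565/29074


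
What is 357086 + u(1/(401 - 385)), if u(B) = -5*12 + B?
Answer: 5712417/16 ≈ 3.5703e+5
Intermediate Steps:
u(B) = -60 + B
357086 + u(1/(401 - 385)) = 357086 + (-60 + 1/(401 - 385)) = 357086 + (-60 + 1/16) = 357086 - 959/16 = 5712417/16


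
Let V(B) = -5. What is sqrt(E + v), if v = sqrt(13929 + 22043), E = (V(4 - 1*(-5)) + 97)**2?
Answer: sqrt(8464 + 46*sqrt(17)) ≈ 93.025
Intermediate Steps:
E = 8464 (E = (-5 + 97)**2 = 92**2 = 8464)
v = 46*sqrt(17) (v = sqrt(35972) = 46*sqrt(17) ≈ 189.66)
sqrt(E + v) = sqrt(8464 + 46*sqrt(17))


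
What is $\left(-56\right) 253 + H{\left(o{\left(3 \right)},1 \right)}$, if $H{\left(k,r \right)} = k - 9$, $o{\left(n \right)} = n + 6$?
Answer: $-14168$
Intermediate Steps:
$o{\left(n \right)} = 6 + n$
$H{\left(k,r \right)} = -9 + k$ ($H{\left(k,r \right)} = k - 9 = -9 + k$)
$\left(-56\right) 253 + H{\left(o{\left(3 \right)},1 \right)} = \left(-56\right) 253 + \left(-9 + \left(6 + 3\right)\right) = -14168 + \left(-9 + 9\right) = -14168 + 0 = -14168$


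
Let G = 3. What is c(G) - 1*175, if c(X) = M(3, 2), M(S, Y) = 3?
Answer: -172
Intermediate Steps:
c(X) = 3
c(G) - 1*175 = 3 - 1*175 = 3 - 175 = -172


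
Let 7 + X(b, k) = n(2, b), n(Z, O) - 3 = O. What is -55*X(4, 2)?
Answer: 0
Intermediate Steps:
n(Z, O) = 3 + O
X(b, k) = -4 + b (X(b, k) = -7 + (3 + b) = -4 + b)
-55*X(4, 2) = -55*(-4 + 4) = -55*0 = 0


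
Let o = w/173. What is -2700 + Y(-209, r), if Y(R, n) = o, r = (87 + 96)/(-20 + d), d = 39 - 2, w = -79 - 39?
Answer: -467218/173 ≈ -2700.7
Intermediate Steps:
w = -118
d = 37
r = 183/17 (r = (87 + 96)/(-20 + 37) = 183/17 ≈ 10.765)
o = -118/173 ≈ -0.68208
Y(R, n) = -118/173
-2700 + Y(-209, r) = -2700 - 118/173 = -467218/173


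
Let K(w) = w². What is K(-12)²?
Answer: 20736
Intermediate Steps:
K(-12)² = ((-12)²)² = 144² = 20736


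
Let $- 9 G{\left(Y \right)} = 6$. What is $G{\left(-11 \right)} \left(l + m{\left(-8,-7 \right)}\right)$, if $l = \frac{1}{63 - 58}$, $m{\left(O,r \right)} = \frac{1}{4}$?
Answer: $- \frac{3}{10} \approx -0.3$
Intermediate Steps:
$G{\left(Y \right)} = - \frac{2}{3}$ ($G{\left(Y \right)} = \left(- \frac{1}{9}\right) 6 = - \frac{2}{3}$)
$m{\left(O,r \right)} = \frac{1}{4}$
$l = \frac{1}{5} \approx 0.2$
$G{\left(-11 \right)} \left(l + m{\left(-8,-7 \right)}\right) = - \frac{2 \left(\frac{1}{5} + \frac{1}{4}\right)}{3} = \left(- \frac{2}{3}\right) \frac{9}{20} = - \frac{3}{10}$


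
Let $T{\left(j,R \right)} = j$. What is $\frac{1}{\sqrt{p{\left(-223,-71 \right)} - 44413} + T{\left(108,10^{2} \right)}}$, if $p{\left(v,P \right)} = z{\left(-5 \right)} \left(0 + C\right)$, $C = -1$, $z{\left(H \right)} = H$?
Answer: $\frac{27}{14018} - \frac{i \sqrt{11102}}{28036} \approx 0.0019261 - 0.0037582 i$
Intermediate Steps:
$p{\left(v,P \right)} = 5$ ($p{\left(v,P \right)} = - 5 \left(0 - 1\right) = \left(-5\right) \left(-1\right) = 5$)
$\frac{1}{\sqrt{p{\left(-223,-71 \right)} - 44413} + T{\left(108,10^{2} \right)}} = \frac{1}{\sqrt{5 - 44413} + 108} = \frac{1}{\sqrt{-44408} + 108} = \frac{1}{2 i \sqrt{11102} + 108} = \frac{1}{108 + 2 i \sqrt{11102}}$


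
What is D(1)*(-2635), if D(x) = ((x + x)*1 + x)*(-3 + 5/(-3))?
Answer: 36890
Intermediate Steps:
D(x) = -14*x (D(x) = ((2*x)*1 + x)*(-3 + 5*(-1/3)) = (2*x + x)*(-3 - 5/3) = (3*x)*(-14/3) = -14*x)
D(1)*(-2635) = -14*1*(-2635) = -14*(-2635) = 36890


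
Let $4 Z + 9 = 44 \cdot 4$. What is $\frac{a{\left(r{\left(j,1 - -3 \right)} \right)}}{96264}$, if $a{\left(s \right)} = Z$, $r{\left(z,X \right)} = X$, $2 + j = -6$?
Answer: $\frac{167}{385056} \approx 0.0004337$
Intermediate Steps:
$j = -8$ ($j = -2 - 6 = -8$)
$Z = \frac{167}{4}$ ($Z = - \frac{9}{4} + \frac{44 \cdot 4}{4} = - \frac{9}{4} + \frac{1}{4} \cdot 176 = - \frac{9}{4} + 44 = \frac{167}{4} \approx 41.75$)
$a{\left(s \right)} = \frac{167}{4}$
$\frac{a{\left(r{\left(j,1 - -3 \right)} \right)}}{96264} = \frac{167}{4 \cdot 96264} = \frac{167}{4} \cdot \frac{1}{96264} = \frac{167}{385056}$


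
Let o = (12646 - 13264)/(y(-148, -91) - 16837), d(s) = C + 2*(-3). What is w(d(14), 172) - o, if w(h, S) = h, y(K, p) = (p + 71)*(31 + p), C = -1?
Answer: -110077/15637 ≈ -7.0395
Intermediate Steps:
d(s) = -7 (d(s) = -1 + 2*(-3) = -1 - 6 = -7)
y(K, p) = (31 + p)*(71 + p) (y(K, p) = (71 + p)*(31 + p) = (31 + p)*(71 + p))
o = 618/15637 (o = (12646 - 13264)/((2201 + (-91)**2 + 102*(-91)) - 16837) = -618/((2201 + 8281 - 9282) - 16837) = -618/(1200 - 16837) = -618/(-15637) = -618*(-1/15637) = 618/15637 ≈ 0.039522)
w(d(14), 172) - o = -7 - 1*618/15637 = -7 - 618/15637 = -110077/15637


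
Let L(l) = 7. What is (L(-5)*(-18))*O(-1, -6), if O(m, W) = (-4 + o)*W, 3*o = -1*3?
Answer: -3780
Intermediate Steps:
o = -1 (o = (-1*3)/3 = (1/3)*(-3) = -1)
O(m, W) = -5*W (O(m, W) = (-4 - 1)*W = -5*W)
(L(-5)*(-18))*O(-1, -6) = (7*(-18))*(-5*(-6)) = -126*30 = -3780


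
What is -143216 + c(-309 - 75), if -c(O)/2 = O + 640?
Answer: -143728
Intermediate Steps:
c(O) = -1280 - 2*O (c(O) = -2*(O + 640) = -2*(640 + O) = -1280 - 2*O)
-143216 + c(-309 - 75) = -143216 + (-1280 - 2*(-309 - 75)) = -143216 + (-1280 - 2*(-384)) = -143216 + (-1280 + 768) = -143216 - 512 = -143728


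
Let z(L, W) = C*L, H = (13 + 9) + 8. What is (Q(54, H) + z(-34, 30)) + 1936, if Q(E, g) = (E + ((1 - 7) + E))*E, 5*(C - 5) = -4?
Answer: 36506/5 ≈ 7301.2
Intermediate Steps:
C = 21/5 (C = 5 + (⅕)*(-4) = 5 - ⅘ = 21/5 ≈ 4.2000)
H = 30 (H = 22 + 8 = 30)
z(L, W) = 21*L/5
Q(E, g) = E*(-6 + 2*E) (Q(E, g) = (E + (-6 + E))*E = (-6 + 2*E)*E = E*(-6 + 2*E))
(Q(54, H) + z(-34, 30)) + 1936 = (2*54*(-3 + 54) + (21/5)*(-34)) + 1936 = (2*54*51 - 714/5) + 1936 = (5508 - 714/5) + 1936 = 26826/5 + 1936 = 36506/5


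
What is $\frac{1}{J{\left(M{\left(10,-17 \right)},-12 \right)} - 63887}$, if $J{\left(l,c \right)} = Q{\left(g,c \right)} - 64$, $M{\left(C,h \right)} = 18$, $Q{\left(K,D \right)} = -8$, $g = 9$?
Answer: $- \frac{1}{63959} \approx -1.5635 \cdot 10^{-5}$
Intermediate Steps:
$J{\left(l,c \right)} = -72$ ($J{\left(l,c \right)} = -8 - 64 = -72$)
$\frac{1}{J{\left(M{\left(10,-17 \right)},-12 \right)} - 63887} = \frac{1}{-72 - 63887} = \frac{1}{-63959} = - \frac{1}{63959}$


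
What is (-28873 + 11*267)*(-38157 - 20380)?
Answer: 1518215632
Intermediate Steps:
(-28873 + 11*267)*(-38157 - 20380) = (-28873 + 2937)*(-58537) = -25936*(-58537) = 1518215632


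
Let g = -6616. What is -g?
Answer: 6616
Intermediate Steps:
-g = -1*(-6616) = 6616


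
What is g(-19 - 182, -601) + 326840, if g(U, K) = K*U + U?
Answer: 447440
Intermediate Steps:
g(U, K) = U + K*U
g(-19 - 182, -601) + 326840 = (-19 - 182)*(1 - 601) + 326840 = -201*(-600) + 326840 = 120600 + 326840 = 447440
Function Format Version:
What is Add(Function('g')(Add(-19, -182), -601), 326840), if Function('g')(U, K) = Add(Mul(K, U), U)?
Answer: 447440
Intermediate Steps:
Function('g')(U, K) = Add(U, Mul(K, U))
Add(Function('g')(Add(-19, -182), -601), 326840) = Add(Mul(Add(-19, -182), Add(1, -601)), 326840) = Add(Mul(-201, -600), 326840) = Add(120600, 326840) = 447440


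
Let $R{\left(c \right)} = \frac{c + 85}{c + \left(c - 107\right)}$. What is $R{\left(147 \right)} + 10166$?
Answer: $\frac{1901274}{187} \approx 10167.0$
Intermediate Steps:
$R{\left(c \right)} = \frac{85 + c}{-107 + 2 c}$ ($R{\left(c \right)} = \frac{85 + c}{c + \left(-107 + c\right)} = \frac{85 + c}{-107 + 2 c}$)
$R{\left(147 \right)} + 10166 = \frac{85 + 147}{-107 + 2 \cdot 147} + 10166 = \frac{1}{-107 + 294} \cdot 232 + 10166 = \frac{1}{187} \cdot 232 + 10166 = \frac{232}{187} + 10166 = \frac{1901274}{187}$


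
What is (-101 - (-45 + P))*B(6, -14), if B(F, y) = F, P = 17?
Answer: -438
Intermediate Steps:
(-101 - (-45 + P))*B(6, -14) = (-101 - (-45 + 17))*6 = (-101 - 1*(-28))*6 = (-101 + 28)*6 = -73*6 = -438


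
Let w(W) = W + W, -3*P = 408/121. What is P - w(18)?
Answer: -4492/121 ≈ -37.124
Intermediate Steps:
P = -136/121 ≈ -1.1240
w(W) = 2*W
P - w(18) = -136/121 - 2*18 = -136/121 - 1*36 = -136/121 - 36 = -4492/121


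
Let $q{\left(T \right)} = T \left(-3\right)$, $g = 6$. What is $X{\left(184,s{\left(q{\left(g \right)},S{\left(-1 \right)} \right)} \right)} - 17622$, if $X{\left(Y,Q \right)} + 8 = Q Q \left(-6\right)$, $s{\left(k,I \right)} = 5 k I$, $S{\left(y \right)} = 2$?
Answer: $-212030$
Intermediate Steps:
$q{\left(T \right)} = - 3 T$
$s{\left(k,I \right)} = 5 I k$
$X{\left(Y,Q \right)} = -8 - 6 Q^{2}$ ($X{\left(Y,Q \right)} = -8 + Q Q \left(-6\right) = -8 + Q^{2} \left(-6\right) = -8 - 6 Q^{2}$)
$X{\left(184,s{\left(q{\left(g \right)},S{\left(-1 \right)} \right)} \right)} - 17622 = \left(-8 - 6 \left(5 \cdot 2 \left(\left(-3\right) 6\right)\right)^{2}\right) - 17622 = \left(-8 - 6 \left(5 \cdot 2 \left(-18\right)\right)^{2}\right) - 17622 = \left(-8 - 6 \left(-180\right)^{2}\right) - 17622 = \left(-8 - 194400\right) - 17622 = -194408 - 17622 = -212030$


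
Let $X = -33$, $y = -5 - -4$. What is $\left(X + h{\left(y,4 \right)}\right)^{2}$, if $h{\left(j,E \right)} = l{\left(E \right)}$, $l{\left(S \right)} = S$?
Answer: $841$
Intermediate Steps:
$y = -1$ ($y = -5 + 4 = -1$)
$h{\left(j,E \right)} = E$
$\left(X + h{\left(y,4 \right)}\right)^{2} = \left(-33 + 4\right)^{2} = \left(-29\right)^{2} = 841$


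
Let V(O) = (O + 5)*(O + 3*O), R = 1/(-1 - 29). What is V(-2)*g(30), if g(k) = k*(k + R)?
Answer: -21576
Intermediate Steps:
R = -1/30 (R = 1/(-30) = -1/30 ≈ -0.033333)
g(k) = k*(-1/30 + k) (g(k) = k*(k - 1/30) = k*(-1/30 + k))
V(O) = 4*O*(5 + O) (V(O) = (5 + O)*(4*O) = 4*O*(5 + O))
V(-2)*g(30) = (4*(-2)*(5 - 2))*(30*(-1/30 + 30)) = (4*(-2)*3)*(30*(899/30)) = -24*899 = -21576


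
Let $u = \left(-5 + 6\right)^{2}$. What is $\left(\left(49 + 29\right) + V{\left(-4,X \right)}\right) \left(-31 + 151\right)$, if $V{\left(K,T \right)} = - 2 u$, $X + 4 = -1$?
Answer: $9120$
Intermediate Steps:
$X = -5$ ($X = -4 - 1 = -5$)
$u = 1$ ($u = 1^{2} = 1$)
$V{\left(K,T \right)} = -2$ ($V{\left(K,T \right)} = \left(-2\right) 1 = -2$)
$\left(\left(49 + 29\right) + V{\left(-4,X \right)}\right) \left(-31 + 151\right) = \left(\left(49 + 29\right) - 2\right) \left(-31 + 151\right) = \left(78 - 2\right) 120 = 76 \cdot 120 = 9120$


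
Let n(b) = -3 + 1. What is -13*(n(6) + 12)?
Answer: -130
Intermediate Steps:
n(b) = -2
-13*(n(6) + 12) = -13*(-2 + 12) = -13*10 = -130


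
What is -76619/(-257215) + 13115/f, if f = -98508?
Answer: 4174209727/25337735220 ≈ 0.16474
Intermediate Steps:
-76619/(-257215) + 13115/f = -76619/(-257215) + 13115/(-98508) = -76619*(-1/257215) + 13115*(-1/98508) = 76619/257215 - 13115/98508 = 4174209727/25337735220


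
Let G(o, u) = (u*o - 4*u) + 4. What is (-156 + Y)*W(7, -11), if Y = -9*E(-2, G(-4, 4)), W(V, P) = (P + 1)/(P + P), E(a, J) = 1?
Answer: -75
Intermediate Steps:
G(o, u) = 4 - 4*u + o*u (G(o, u) = (o*u - 4*u) + 4 = (-4*u + o*u) + 4 = 4 - 4*u + o*u)
W(V, P) = (1 + P)/(2*P) (W(V, P) = (1 + P)/((2*P)) = (1 + P)*(1/(2*P)) = (1 + P)/(2*P))
Y = -9 (Y = -9*1 = -9)
(-156 + Y)*W(7, -11) = (-156 - 9)*((½)*(1 - 11)/(-11)) = -165*(-1)*(-10)/(2*11) = -165*5/11 = -75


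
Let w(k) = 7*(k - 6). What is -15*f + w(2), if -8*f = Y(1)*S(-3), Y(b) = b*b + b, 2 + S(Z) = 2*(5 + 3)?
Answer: 49/2 ≈ 24.500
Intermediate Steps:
S(Z) = 14 (S(Z) = -2 + 2*(5 + 3) = -2 + 2*8 = -2 + 16 = 14)
w(k) = -42 + 7*k (w(k) = 7*(-6 + k) = -42 + 7*k)
Y(b) = b + b² (Y(b) = b² + b = b + b²)
f = -7/2 (f = -1*(1 + 1)*14/8 = -1*2*14/8 = -14/4 = -⅛*28 = -7/2 ≈ -3.5000)
-15*f + w(2) = -15*(-7/2) + (-42 + 7*2) = 105/2 + (-42 + 14) = 105/2 - 28 = 49/2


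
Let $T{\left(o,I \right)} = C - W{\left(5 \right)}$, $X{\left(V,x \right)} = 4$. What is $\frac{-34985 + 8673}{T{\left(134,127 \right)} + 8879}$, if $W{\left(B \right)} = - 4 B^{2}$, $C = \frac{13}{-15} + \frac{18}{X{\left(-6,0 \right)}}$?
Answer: $- \frac{789360}{269479} \approx -2.9292$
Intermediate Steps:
$C = \frac{109}{30}$ ($C = \frac{13}{-15} + \frac{18}{4} = 13 \left(- \frac{1}{15}\right) + 18 \cdot \frac{1}{4} = - \frac{13}{15} + \frac{9}{2} = \frac{109}{30} \approx 3.6333$)
$T{\left(o,I \right)} = \frac{3109}{30}$ ($T{\left(o,I \right)} = \frac{109}{30} - - 4 \cdot 5^{2} = \frac{109}{30} - \left(-4\right) 25 = \frac{109}{30} - -100 = \frac{109}{30} + 100 = \frac{3109}{30}$)
$\frac{-34985 + 8673}{T{\left(134,127 \right)} + 8879} = \frac{-34985 + 8673}{\frac{3109}{30} + 8879} = - \frac{26312}{\frac{269479}{30}} = \left(-26312\right) \frac{30}{269479} = - \frac{789360}{269479}$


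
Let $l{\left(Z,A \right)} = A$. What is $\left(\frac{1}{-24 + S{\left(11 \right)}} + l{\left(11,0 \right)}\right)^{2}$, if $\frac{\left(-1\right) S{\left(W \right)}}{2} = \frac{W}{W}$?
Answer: $\frac{1}{676} \approx 0.0014793$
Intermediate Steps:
$S{\left(W \right)} = -2$ ($S{\left(W \right)} = - 2 \frac{W}{W} = \left(-2\right) 1 = -2$)
$\left(\frac{1}{-24 + S{\left(11 \right)}} + l{\left(11,0 \right)}\right)^{2} = \left(\frac{1}{-24 - 2} + 0\right)^{2} = \left(\frac{1}{-26} + 0\right)^{2} = \left(- \frac{1}{26} + 0\right)^{2} = \left(- \frac{1}{26}\right)^{2} = \frac{1}{676}$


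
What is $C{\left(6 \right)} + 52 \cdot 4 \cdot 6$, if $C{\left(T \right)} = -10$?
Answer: $1238$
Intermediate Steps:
$C{\left(6 \right)} + 52 \cdot 4 \cdot 6 = -10 + 52 \cdot 4 \cdot 6 = -10 + 52 \cdot 24 = -10 + 1248 = 1238$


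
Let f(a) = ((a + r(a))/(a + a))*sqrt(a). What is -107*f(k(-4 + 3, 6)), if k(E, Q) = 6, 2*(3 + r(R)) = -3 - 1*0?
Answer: -107*sqrt(6)/8 ≈ -32.762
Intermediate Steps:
r(R) = -9/2 (r(R) = -3 + (-3 - 1*0)/2 = -3 + (-3 + 0)/2 = -3 + (1/2)*(-3) = -3 - 3/2 = -9/2)
f(a) = (-9/2 + a)/(2*sqrt(a)) (f(a) = ((a - 9/2)/(a + a))*sqrt(a) = ((-9/2 + a)/((2*a)))*sqrt(a) = ((-9/2 + a)*(1/(2*a)))*sqrt(a) = ((-9/2 + a)/(2*a))*sqrt(a) = (-9/2 + a)/(2*sqrt(a)))
-107*f(k(-4 + 3, 6)) = -107*(-9 + 2*6)/(4*sqrt(6)) = -107*sqrt(6)/6*(-9 + 12)/4 = -107*sqrt(6)/6*3/4 = -107*sqrt(6)/8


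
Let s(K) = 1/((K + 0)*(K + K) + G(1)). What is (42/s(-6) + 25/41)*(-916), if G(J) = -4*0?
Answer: -113592244/41 ≈ -2.7705e+6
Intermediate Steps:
G(J) = 0
s(K) = 1/(2*K²) (s(K) = 1/((K + 0)*(K + K) + 0) = 1/(K*(2*K) + 0) = 1/(2*K² + 0) = 1/(2*K²))
(42/s(-6) + 25/41)*(-916) = (42/(((½)/(-6)²)) + 25/41)*(-916) = (42/(((½)*(1/36))) + 25*(1/41))*(-916) = (42/(1/72) + 25/41)*(-916) = (42*72 + 25/41)*(-916) = (3024 + 25/41)*(-916) = (124009/41)*(-916) = -113592244/41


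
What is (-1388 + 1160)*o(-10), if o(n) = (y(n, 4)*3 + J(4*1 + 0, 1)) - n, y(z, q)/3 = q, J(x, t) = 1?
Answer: -10716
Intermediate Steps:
y(z, q) = 3*q
o(n) = 37 - n (o(n) = ((3*4)*3 + 1) - n = (12*3 + 1) - n = (36 + 1) - n = 37 - n)
(-1388 + 1160)*o(-10) = (-1388 + 1160)*(37 - 1*(-10)) = -228*(37 + 10) = -228*47 = -10716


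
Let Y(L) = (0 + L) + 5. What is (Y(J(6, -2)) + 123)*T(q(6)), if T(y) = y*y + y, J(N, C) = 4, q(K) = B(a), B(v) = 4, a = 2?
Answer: 2640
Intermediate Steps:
q(K) = 4
Y(L) = 5 + L (Y(L) = L + 5 = 5 + L)
T(y) = y + y**2 (T(y) = y**2 + y = y + y**2)
(Y(J(6, -2)) + 123)*T(q(6)) = ((5 + 4) + 123)*(4*(1 + 4)) = (9 + 123)*(4*5) = 132*20 = 2640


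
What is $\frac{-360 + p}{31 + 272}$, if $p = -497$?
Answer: $- \frac{857}{303} \approx -2.8284$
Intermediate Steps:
$\frac{-360 + p}{31 + 272} = \frac{-360 - 497}{31 + 272} = - \frac{857}{303}$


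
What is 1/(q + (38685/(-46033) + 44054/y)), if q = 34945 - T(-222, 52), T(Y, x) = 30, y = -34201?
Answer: 1574374633/54965939307728 ≈ 2.8643e-5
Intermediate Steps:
q = 34915 (q = 34945 - 1*30 = 34945 - 30 = 34915)
1/(q + (38685/(-46033) + 44054/y)) = 1/(34915 + (38685/(-46033) + 44054/(-34201))) = 1/(34915 + (38685*(-1/46033) + 44054*(-1/34201))) = 1/(34915 + (-38685/46033 - 44054/34201)) = 1/(34915 - 3351003467/1574374633) = 1/(54965939307728/1574374633) = 1574374633/54965939307728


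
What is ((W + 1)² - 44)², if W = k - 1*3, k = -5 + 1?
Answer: 64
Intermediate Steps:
k = -4
W = -7 (W = -4 - 1*3 = -4 - 3 = -7)
((W + 1)² - 44)² = ((-7 + 1)² - 44)² = ((-6)² - 44)² = (36 - 44)² = (-8)² = 64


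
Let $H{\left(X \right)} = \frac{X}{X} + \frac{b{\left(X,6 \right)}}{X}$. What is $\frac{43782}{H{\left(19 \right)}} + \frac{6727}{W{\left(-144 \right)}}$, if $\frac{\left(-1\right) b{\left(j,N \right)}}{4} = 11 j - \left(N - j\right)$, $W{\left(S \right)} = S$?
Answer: $- \frac{125633315}{125136} \approx -1004.0$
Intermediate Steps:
$b{\left(j,N \right)} = - 48 j + 4 N$ ($b{\left(j,N \right)} = - 4 \left(11 j - \left(N - j\right)\right) = - 4 \left(- N + 12 j\right) = - 48 j + 4 N$)
$H{\left(X \right)} = 1 + \frac{24 - 48 X}{X}$ ($H{\left(X \right)} = \frac{X}{X} + \frac{- 48 X + 4 \cdot 6}{X} = 1 + \frac{- 48 X + 24}{X} = 1 + \frac{24 - 48 X}{X}$)
$\frac{43782}{H{\left(19 \right)}} + \frac{6727}{W{\left(-144 \right)}} = \frac{43782}{-47 + \frac{24}{19}} + \frac{6727}{-144} = \frac{43782}{-47 + 24 \cdot \frac{1}{19}} + 6727 \left(- \frac{1}{144}\right) = \frac{43782}{-47 + \frac{24}{19}} - \frac{6727}{144} = \frac{43782}{- \frac{869}{19}} - \frac{6727}{144} = 43782 \left(- \frac{19}{869}\right) - \frac{6727}{144} = - \frac{831858}{869} - \frac{6727}{144} = - \frac{125633315}{125136}$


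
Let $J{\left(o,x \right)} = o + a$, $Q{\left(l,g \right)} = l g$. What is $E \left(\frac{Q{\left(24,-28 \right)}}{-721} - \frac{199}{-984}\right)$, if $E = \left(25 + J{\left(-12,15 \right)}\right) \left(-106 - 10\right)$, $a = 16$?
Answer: $- \frac{96682201}{25338} \approx -3815.7$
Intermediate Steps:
$Q{\left(l,g \right)} = g l$
$J{\left(o,x \right)} = 16 + o$ ($J{\left(o,x \right)} = o + 16 = 16 + o$)
$E = -3364$ ($E = \left(25 + \left(16 - 12\right)\right) \left(-106 - 10\right) = \left(25 + 4\right) \left(-116\right) = 29 \left(-116\right) = -3364$)
$E \left(\frac{Q{\left(24,-28 \right)}}{-721} - \frac{199}{-984}\right) = - 3364 \left(\frac{\left(-28\right) 24}{-721} - \frac{199}{-984}\right) = - 3364 \left(\left(-672\right) \left(- \frac{1}{721}\right) - - \frac{199}{984}\right) = - 3364 \left(\frac{96}{103} + \frac{199}{984}\right) = \left(-3364\right) \frac{114961}{101352} = - \frac{96682201}{25338}$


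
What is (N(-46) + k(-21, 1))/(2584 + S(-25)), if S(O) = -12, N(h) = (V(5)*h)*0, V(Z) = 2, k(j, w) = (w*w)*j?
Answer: -21/2572 ≈ -0.0081649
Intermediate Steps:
k(j, w) = j*w² (k(j, w) = w²*j = j*w²)
N(h) = 0 (N(h) = (2*h)*0 = 0)
(N(-46) + k(-21, 1))/(2584 + S(-25)) = (0 - 21*1²)/(2584 - 12) = (0 - 21*1)/2572 = (0 - 21)*(1/2572) = -21*1/2572 = -21/2572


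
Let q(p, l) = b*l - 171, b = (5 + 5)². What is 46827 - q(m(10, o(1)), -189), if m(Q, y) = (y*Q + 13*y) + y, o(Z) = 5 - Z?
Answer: 65898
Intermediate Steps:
b = 100 (b = 10² = 100)
m(Q, y) = 14*y + Q*y (m(Q, y) = (Q*y + 13*y) + y = (13*y + Q*y) + y = 14*y + Q*y)
q(p, l) = -171 + 100*l (q(p, l) = 100*l - 171 = -171 + 100*l)
46827 - q(m(10, o(1)), -189) = 46827 - (-171 + 100*(-189)) = 46827 - (-171 - 18900) = 46827 - 1*(-19071) = 46827 + 19071 = 65898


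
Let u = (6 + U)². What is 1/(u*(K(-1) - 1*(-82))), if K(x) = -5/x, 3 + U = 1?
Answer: 1/1392 ≈ 0.00071839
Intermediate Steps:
U = -2 (U = -3 + 1 = -2)
u = 16 (u = (6 - 2)² = 4² = 16)
1/(u*(K(-1) - 1*(-82))) = 1/(16*(-5/(-1) - 1*(-82))) = 1/(16*(-5*(-1) + 82)) = 1/(16*(5 + 82)) = 1/(16*87) = 1/1392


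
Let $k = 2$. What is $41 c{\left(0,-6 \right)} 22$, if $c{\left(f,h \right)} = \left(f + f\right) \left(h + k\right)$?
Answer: $0$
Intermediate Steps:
$c{\left(f,h \right)} = 2 f \left(2 + h\right)$ ($c{\left(f,h \right)} = \left(f + f\right) \left(h + 2\right) = 2 f \left(2 + h\right)$)
$41 c{\left(0,-6 \right)} 22 = 41 \cdot 2 \cdot 0 \left(2 - 6\right) 22 = 41 \cdot 2 \cdot 0 \left(-4\right) 22 = 41 \cdot 0 \cdot 22 = 0 \cdot 22 = 0$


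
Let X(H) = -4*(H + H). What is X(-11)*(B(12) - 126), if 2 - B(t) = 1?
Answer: -11000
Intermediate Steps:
X(H) = -8*H
B(t) = 1 (B(t) = 2 - 1*1 = 2 - 1 = 1)
X(-11)*(B(12) - 126) = (-8*(-11))*(1 - 126) = 88*(-125) = -11000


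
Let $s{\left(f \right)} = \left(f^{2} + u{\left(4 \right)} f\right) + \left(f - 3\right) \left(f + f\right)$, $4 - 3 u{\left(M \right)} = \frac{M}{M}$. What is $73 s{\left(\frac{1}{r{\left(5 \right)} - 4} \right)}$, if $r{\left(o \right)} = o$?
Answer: $-146$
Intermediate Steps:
$u{\left(M \right)} = 1$ ($u{\left(M \right)} = \frac{4}{3} - \frac{M \frac{1}{M}}{3} = \frac{4}{3} - \frac{1}{3} = 1$)
$s{\left(f \right)} = f + f^{2} + 2 f \left(-3 + f\right)$ ($s{\left(f \right)} = \left(f^{2} + 1 f\right) + \left(f - 3\right) \left(f + f\right) = \left(f^{2} + f\right) + \left(-3 + f\right) 2 f = \left(f + f^{2}\right) + 2 f \left(-3 + f\right) = f + f^{2} + 2 f \left(-3 + f\right)$)
$73 s{\left(\frac{1}{r{\left(5 \right)} - 4} \right)} = 73 \frac{-5 + \frac{3}{5 - 4}}{5 - 4} = 73 \frac{-5 + \frac{3}{1}}{1} = 73 \cdot 1 \left(-5 + 3 \cdot 1\right) = 73 \cdot 1 \left(-5 + 3\right) = 73 \cdot 1 \left(-2\right) = 73 \left(-2\right) = -146$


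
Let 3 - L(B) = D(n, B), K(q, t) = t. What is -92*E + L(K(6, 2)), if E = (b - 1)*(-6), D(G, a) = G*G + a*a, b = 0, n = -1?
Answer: -554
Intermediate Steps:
D(G, a) = G² + a²
L(B) = 2 - B² (L(B) = 3 - ((-1)² + B²) = 3 - (1 + B²) = 3 + (-1 - B²) = 2 - B²)
E = 6 (E = (0 - 1)*(-6) = -1*(-6) = 6)
-92*E + L(K(6, 2)) = -92*6 + (2 - 1*2²) = -552 + (2 - 1*4) = -552 + (2 - 4) = -552 - 2 = -554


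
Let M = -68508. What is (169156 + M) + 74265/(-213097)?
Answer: 21447712591/213097 ≈ 1.0065e+5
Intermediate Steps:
(169156 + M) + 74265/(-213097) = (169156 - 68508) + 74265/(-213097) = 100648 + 74265*(-1/213097) = 100648 - 74265/213097 = 21447712591/213097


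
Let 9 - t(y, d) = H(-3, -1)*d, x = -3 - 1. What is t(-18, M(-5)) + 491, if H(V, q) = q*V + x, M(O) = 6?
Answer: 506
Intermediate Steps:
x = -4
H(V, q) = -4 + V*q (H(V, q) = q*V - 4 = V*q - 4 = -4 + V*q)
t(y, d) = 9 + d (t(y, d) = 9 - (-4 - 3*(-1))*d = 9 - (-4 + 3)*d = 9 - (-1)*d = 9 + d)
t(-18, M(-5)) + 491 = (9 + 6) + 491 = 15 + 491 = 506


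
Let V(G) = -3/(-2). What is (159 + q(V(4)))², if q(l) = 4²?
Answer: 30625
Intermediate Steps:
V(G) = 3/2 (V(G) = -3*(-½) = 3/2)
q(l) = 16
(159 + q(V(4)))² = (159 + 16)² = 175² = 30625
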